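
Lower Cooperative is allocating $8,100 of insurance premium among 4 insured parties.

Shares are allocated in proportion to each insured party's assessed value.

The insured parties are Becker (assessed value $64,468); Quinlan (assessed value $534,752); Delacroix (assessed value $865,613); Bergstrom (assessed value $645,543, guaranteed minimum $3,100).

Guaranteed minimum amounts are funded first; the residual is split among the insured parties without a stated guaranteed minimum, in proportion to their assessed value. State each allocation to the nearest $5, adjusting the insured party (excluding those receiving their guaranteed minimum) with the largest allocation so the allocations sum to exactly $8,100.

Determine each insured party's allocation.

Minimums first: Bergstrom $3,100. Residual $5,000.
Residual split over remaining assessed value 1,464,833: Becker 220.05 → $220; Quinlan 1,825.30 → $1,825; Delacroix 2,954.65 → $2,955.

Becker: $220 · Quinlan: $1,825 · Delacroix: $2,955 · Bergstrom: $3,100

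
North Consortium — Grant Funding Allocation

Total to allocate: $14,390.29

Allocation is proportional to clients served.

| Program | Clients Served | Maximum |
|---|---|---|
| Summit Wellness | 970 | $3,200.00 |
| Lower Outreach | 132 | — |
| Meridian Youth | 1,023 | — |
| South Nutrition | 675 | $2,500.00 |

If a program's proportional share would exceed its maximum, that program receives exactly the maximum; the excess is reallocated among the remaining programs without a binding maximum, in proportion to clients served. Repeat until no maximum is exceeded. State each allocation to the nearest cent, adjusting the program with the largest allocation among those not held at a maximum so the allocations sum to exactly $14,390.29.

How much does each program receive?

Combined clients served = 2,800.
Pro-rata shares before constraints: Summit Wellness 4,985.2076; Lower Outreach 678.3994; Meridian Youth 5,257.5952; South Nutrition 3,469.0878.
Cap binds for Summit Wellness ($3,200.00), South Nutrition ($2,500.00); residual $8,690.29 reallocated over remaining clients served 1,155.
Redistributed shares: Lower Outreach 993.1760 → $993.18; Meridian Youth 7,697.1140 → $7,697.11.

Summit Wellness: $3,200.00 · Lower Outreach: $993.18 · Meridian Youth: $7,697.11 · South Nutrition: $2,500.00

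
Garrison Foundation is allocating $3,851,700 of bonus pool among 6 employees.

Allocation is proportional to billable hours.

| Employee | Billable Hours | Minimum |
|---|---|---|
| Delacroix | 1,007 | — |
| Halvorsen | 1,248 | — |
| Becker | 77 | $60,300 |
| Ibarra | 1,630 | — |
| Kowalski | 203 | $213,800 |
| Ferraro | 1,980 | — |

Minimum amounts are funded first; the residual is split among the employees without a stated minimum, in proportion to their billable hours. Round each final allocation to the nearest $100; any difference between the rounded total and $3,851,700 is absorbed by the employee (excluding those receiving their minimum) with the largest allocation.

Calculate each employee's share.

Delacroix: $614,300 | Halvorsen: $761,300 | Becker: $60,300 | Ibarra: $994,300 | Kowalski: $213,800 | Ferraro: $1,207,700

Fund the minimums — Becker $60,300; Kowalski $213,800. Remaining pool $3,577,600.
Remaining pool split over remaining billable hours 5,865: Delacroix 614,261.42 → $614,300; Halvorsen 761,269.36 → $761,300; Ibarra 994,286.10 → $994,300; Ferraro 1,207,783.12 → $1,207,800.
Rounding difference −$100 applied to Ferraro → $1,207,700.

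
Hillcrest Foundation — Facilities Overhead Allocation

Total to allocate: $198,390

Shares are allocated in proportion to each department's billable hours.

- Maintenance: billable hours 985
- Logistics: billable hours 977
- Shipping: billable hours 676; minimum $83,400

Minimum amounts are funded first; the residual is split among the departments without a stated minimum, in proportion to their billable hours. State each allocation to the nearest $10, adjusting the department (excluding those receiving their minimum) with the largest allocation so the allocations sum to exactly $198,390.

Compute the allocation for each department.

Maintenance: $57,730 | Logistics: $57,260 | Shipping: $83,400

Minimums first: Shipping $83,400. Balance $114,990.
Balance split over remaining billable hours 1,962: Maintenance 57,729.43 → $57,730; Logistics 57,260.57 → $57,260.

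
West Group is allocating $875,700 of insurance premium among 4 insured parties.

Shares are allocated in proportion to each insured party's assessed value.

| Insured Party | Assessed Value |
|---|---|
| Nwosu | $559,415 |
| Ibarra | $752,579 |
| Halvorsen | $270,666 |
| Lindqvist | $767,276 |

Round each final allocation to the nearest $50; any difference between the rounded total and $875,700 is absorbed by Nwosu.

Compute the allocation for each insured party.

Nwosu: $208,500 · Ibarra: $280,450 · Halvorsen: $100,850 · Lindqvist: $285,900

Assessed value total: 2,349,936.
Raw shares: Nwosu 559,415/2,349,936 × $875,700 = 208,465.13; Ibarra 752,579/2,349,936 × $875,700 = 280,447.40; Halvorsen 270,666/2,349,936 × $875,700 = 100,863.26; Lindqvist 767,276/2,349,936 × $875,700 = 285,924.21.
After rounding ($50): Nwosu $208,450; Ibarra $280,450; Halvorsen $100,850; Lindqvist $285,900. Sum = $875,650.
Difference $875,700 − $875,650 = +$50 applied to Nwosu: Nwosu becomes $208,500.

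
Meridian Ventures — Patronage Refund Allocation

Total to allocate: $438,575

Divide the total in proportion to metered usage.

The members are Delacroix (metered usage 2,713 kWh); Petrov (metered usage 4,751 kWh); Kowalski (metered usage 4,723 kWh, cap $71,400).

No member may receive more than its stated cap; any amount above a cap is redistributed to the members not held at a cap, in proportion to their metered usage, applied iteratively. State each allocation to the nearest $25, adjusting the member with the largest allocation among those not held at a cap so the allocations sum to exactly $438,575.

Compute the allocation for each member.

Delacroix: $133,450 | Petrov: $233,725 | Kowalski: $71,400

Sum of metered usage: 12,187.
Pro-rata shares before constraints: Delacroix 97,633.05; Petrov 170,974.79; Kowalski 169,967.16.
Capped: Kowalski ($71,400); balance $367,175 reallocated over remaining metered usage 7,464.
Redistributed shares: Delacroix 133,460.04 → $133,450; Petrov 233,714.96 → $233,725.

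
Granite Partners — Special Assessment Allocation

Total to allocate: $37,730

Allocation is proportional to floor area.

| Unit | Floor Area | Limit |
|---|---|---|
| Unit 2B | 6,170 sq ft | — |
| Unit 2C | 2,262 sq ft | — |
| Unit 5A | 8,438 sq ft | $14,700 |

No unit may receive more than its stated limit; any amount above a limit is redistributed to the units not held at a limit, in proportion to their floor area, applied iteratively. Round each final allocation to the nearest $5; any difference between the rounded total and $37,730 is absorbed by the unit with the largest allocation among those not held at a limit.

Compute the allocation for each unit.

Unit 2B: $16,850 · Unit 2C: $6,180 · Unit 5A: $14,700

Floor area total: 16,870.
Unconstrained shares: Unit 2B 13,799.29; Unit 2C 5,059.00; Unit 5A 18,871.71.
Cap binds for Unit 5A ($14,700); balance $23,030 reallocated over remaining floor area 8,432.
Redistributed shares: Unit 2B 16,851.89 → $16,850; Unit 2C 6,178.11 → $6,180.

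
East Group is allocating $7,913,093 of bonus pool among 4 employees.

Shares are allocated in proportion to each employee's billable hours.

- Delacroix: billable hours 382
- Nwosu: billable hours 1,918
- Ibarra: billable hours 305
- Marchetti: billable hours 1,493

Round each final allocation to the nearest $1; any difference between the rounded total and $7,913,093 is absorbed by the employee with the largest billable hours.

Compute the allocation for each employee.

Delacroix: $737,628; Nwosu: $3,703,591; Ibarra: $588,944; Marchetti: $2,882,930

Combined billable hours = 4,098.
Raw shares: Delacroix 382/4,098 × $7,913,093 = 737,628.48; Nwosu 1,918/4,098 × $7,913,093 = 3,703,590.14; Ibarra 305/4,098 × $7,913,093 = 588,944.21; Marchetti 1,493/4,098 × $7,913,093 = 2,882,930.17.
After rounding ($1): Delacroix $737,628; Nwosu $3,703,590; Ibarra $588,944; Marchetti $2,882,930. Sum = $7,913,092.
Difference $7,913,093 − $7,913,092 = +$1 applied to largest billable hours (Nwosu): Nwosu becomes $3,703,591.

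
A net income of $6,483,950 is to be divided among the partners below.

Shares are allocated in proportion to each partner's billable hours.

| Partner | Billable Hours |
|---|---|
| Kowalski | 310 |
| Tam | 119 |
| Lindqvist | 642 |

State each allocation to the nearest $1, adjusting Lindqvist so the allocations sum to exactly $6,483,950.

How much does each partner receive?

Billable hours total: 1,071.
Proportional shares: Kowalski 310/1,071 × $6,483,950 = 1,876,773.58; Tam 119/1,071 × $6,483,950 = 720,438.89; Lindqvist 642/1,071 × $6,483,950 = 3,886,737.54.
At nearest $1: Kowalski $1,876,774; Tam $720,439; Lindqvist $3,886,738. Sum = $6,483,951.
Difference $6,483,950 − $6,483,951 = −$1 applied to Lindqvist: Lindqvist becomes $3,886,737.

Kowalski: $1,876,774 | Tam: $720,439 | Lindqvist: $3,886,737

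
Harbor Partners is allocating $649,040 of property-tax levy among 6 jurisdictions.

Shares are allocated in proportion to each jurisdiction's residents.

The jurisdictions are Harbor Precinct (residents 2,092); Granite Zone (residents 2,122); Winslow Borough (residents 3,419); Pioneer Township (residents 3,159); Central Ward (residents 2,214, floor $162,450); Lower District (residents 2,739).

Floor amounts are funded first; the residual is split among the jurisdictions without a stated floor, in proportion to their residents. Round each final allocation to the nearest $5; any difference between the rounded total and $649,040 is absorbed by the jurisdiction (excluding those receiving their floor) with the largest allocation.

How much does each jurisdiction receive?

Guaranteed amounts: Central Ward $162,450. Residual $486,590.
Residual split over remaining residents 13,531: Harbor Precinct 75,230.68 → $75,230; Granite Zone 76,309.51 → $76,310; Winslow Borough 122,951.09 → $122,950; Pioneer Township 113,601.20 → $113,600; Lower District 98,497.52 → $98,500.

Harbor Precinct: $75,230 · Granite Zone: $76,310 · Winslow Borough: $122,950 · Pioneer Township: $113,600 · Central Ward: $162,450 · Lower District: $98,500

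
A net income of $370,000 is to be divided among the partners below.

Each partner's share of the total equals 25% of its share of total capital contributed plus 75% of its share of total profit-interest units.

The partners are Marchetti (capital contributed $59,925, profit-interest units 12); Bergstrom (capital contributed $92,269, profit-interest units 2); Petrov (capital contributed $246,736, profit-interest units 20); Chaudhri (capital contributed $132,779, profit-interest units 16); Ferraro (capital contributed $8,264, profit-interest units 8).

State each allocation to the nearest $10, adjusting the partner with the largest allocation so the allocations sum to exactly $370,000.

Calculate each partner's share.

Capital contributed total 539,973; profit-interest units total 58.
Combined weights (25% capital contributed + 75% profit-interest units): Marchetti 0.1829; Bergstrom 0.0686; Petrov 0.3729; Chaudhri 0.2684; Ferraro 0.1073.
Proportional shares: Marchetti 67,679.24; Bergstrom 25,375.09; Petrov 137,956.73; Chaudhri 99,297.41; Ferraro 39,691.53.
After rounding ($10): Marchetti $67,680; Bergstrom $25,380; Petrov $137,960; Chaudhri $99,300; Ferraro $39,690. Sum = $370,010.
Difference $370,000 − $370,010 = −$10 applied to largest allocation (Petrov): Petrov becomes $137,950.

Marchetti: $67,680 | Bergstrom: $25,380 | Petrov: $137,950 | Chaudhri: $99,300 | Ferraro: $39,690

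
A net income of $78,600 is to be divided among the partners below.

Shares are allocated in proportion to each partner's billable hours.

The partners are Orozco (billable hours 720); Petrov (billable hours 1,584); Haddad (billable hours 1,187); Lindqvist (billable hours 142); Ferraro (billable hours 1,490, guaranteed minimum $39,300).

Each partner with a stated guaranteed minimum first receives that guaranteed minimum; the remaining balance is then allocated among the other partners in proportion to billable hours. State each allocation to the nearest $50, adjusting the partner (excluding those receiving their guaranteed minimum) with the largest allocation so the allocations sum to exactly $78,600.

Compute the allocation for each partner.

Orozco: $7,800; Petrov: $17,100; Haddad: $12,850; Lindqvist: $1,550; Ferraro: $39,300

Minimums first: Ferraro $39,300. Remaining pool $39,300.
Remaining pool split over remaining billable hours 3,633: Orozco 7,788.60 → $7,800; Petrov 17,134.93 → $17,150; Haddad 12,840.38 → $12,850; Lindqvist 1,536.09 → $1,550.
Rounding difference −$50 applied to Petrov → $17,100.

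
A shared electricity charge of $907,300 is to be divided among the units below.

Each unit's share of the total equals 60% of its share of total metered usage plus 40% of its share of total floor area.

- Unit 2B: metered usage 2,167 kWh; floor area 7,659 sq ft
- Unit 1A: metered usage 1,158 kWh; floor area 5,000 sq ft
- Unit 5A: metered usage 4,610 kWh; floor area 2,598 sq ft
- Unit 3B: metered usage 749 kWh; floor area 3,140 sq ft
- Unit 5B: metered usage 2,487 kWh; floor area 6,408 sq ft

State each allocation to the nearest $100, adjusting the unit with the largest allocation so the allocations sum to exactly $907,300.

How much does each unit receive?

Totals — metered usage 11,171, floor area 24,805.
Composite weights (60% metered usage + 40% floor area): Unit 2B 0.2399; Unit 1A 0.1428; Unit 5A 0.2895; Unit 3B 0.0909; Unit 5B 0.2369.
Raw shares: Unit 2B 217,659.47; Unit 1A 129,585.73; Unit 5A 262,663.52; Unit 3B 82,441.01; Unit 5B 214,950.28.
After rounding ($100): Unit 2B $217,700; Unit 1A $129,600; Unit 5A $262,700; Unit 3B $82,400; Unit 5B $215,000. Sum = $907,400.
Difference $907,300 − $907,400 = −$100 applied to largest allocation (Unit 5A): Unit 5A becomes $262,600.

Unit 2B: $217,700 | Unit 1A: $129,600 | Unit 5A: $262,600 | Unit 3B: $82,400 | Unit 5B: $215,000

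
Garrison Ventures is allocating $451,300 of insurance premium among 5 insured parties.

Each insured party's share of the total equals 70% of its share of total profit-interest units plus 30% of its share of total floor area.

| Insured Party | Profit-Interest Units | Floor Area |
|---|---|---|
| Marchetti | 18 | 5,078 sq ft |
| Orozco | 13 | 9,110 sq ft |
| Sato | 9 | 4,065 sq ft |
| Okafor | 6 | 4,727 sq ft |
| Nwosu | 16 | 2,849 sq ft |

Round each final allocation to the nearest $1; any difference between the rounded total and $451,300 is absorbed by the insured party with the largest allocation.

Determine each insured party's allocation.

Marchetti: $118,333; Orozco: $113,992; Sato: $67,166; Okafor: $55,350; Nwosu: $96,459

Profit-interest units total 62; floor area total 25,829.
Composite weights (70% profit-interest units + 30% floor area): Marchetti 0.2622; Orozco 0.2526; Sato 0.1488; Okafor 0.1226; Nwosu 0.2137.
Proportional shares: Marchetti 118,333.58; Orozco 113,991.83; Sato 67,165.75; Okafor 55,349.84; Nwosu 96,459.00.
At nearest $1: Marchetti $118,334; Orozco $113,992; Sato $67,166; Okafor $55,350; Nwosu $96,459. Sum = $451,301.
Difference $451,300 − $451,301 = −$1 applied to largest allocation (Marchetti): Marchetti becomes $118,333.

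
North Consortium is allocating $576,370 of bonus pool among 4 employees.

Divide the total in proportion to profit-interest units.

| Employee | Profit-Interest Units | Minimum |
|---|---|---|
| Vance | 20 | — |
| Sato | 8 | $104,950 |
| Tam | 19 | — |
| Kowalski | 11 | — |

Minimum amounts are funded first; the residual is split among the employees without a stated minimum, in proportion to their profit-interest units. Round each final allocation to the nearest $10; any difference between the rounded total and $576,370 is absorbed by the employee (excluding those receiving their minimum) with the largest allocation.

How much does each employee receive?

Vance: $188,570 | Sato: $104,950 | Tam: $179,140 | Kowalski: $103,710

Guaranteed amounts: Sato $104,950. Remaining pool $471,420.
Remaining pool split over remaining profit-interest units 50: Vance 188,568.00 → $188,570; Tam 179,139.60 → $179,140; Kowalski 103,712.40 → $103,710.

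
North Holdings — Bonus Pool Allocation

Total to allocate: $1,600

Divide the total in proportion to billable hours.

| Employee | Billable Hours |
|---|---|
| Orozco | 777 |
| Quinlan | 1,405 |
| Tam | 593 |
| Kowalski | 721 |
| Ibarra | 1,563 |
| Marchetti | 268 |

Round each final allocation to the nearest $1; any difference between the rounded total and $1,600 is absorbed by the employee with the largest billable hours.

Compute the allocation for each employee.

Orozco: $233 | Quinlan: $422 | Tam: $178 | Kowalski: $217 | Ibarra: $470 | Marchetti: $80

Billable hours total: 5,327.
Proportional shares: Orozco 777/5,327 × $1,600 = 233.38; Quinlan 1,405/5,327 × $1,600 = 422.00; Tam 593/5,327 × $1,600 = 178.11; Kowalski 721/5,327 × $1,600 = 216.56; Ibarra 1,563/5,327 × $1,600 = 469.46; Marchetti 268/5,327 × $1,600 = 80.496.
Rounded to nearest $1: Orozco $233; Quinlan $422; Tam $178; Kowalski $217; Ibarra $469; Marchetti $80. Sum = $1,599.
Difference $1,600 − $1,599 = +$1 applied to largest billable hours (Ibarra): Ibarra becomes $470.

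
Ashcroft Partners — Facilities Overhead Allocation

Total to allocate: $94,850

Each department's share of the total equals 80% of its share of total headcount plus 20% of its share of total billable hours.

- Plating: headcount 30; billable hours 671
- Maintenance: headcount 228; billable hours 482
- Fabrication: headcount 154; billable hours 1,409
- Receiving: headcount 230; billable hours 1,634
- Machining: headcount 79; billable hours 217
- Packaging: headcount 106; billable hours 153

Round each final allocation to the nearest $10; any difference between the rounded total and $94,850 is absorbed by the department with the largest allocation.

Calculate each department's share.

Plating: $5,540; Maintenance: $22,920; Fabrication: $19,980; Receiving: $27,900; Machining: $8,150; Packaging: $10,360

Headcount total 827; billable hours total 4,566.
Composite weights (80% headcount + 20% billable hours): Plating 0.0584; Maintenance 0.2417; Fabrication 0.2107; Receiving 0.2941; Machining 0.0859; Packaging 0.1092.
Proportional shares: Plating 5,540.35; Maintenance 22,922.29; Fabrication 19,983.87; Receiving 27,891.92; Machining 8,150.07; Packaging 10,361.51.
After rounding ($10): Plating $5,540; Maintenance $22,920; Fabrication $19,980; Receiving $27,890; Machining $8,150; Packaging $10,360. Sum = $94,840.
Difference $94,850 − $94,840 = +$10 applied to largest allocation (Receiving): Receiving becomes $27,900.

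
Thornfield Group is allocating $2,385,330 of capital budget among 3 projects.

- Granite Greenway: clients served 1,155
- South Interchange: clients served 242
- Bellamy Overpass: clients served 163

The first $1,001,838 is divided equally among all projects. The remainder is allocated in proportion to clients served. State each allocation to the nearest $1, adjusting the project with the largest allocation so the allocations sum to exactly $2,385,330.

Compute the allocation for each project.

Granite Greenway: $1,358,262 · South Interchange: $548,565 · Bellamy Overpass: $478,503

$1,001,838 shared equally gives $333,946 per project.
Remainder $1,383,492 by clients served (total 1,560): Granite Greenway 1,024,316.19 → $1,024,316; South Interchange 214,618.63 → $214,619; Bellamy Overpass 144,557.18 → $144,557.
Totals: Granite Greenway $333,946 + $1,024,316 = $1,358,262; South Interchange $333,946 + $214,619 = $548,565; Bellamy Overpass $333,946 + $144,557 = $478,503.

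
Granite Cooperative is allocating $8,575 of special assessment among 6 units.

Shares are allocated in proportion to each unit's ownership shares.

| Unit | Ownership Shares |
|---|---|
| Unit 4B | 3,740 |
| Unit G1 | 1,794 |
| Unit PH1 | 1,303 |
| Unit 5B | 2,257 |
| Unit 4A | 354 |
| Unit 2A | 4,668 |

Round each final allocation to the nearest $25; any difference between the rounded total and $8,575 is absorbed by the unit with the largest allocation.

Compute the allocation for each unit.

Unit 4B: $2,275 · Unit G1: $1,100 · Unit PH1: $800 · Unit 5B: $1,375 · Unit 4A: $225 · Unit 2A: $2,800

Total ownership shares = 14,116.
Proportional shares: Unit 4B 3,740/14,116 × $8,575 = 2,271.93; Unit G1 1,794/14,116 × $8,575 = 1,089.80; Unit PH1 1,303/14,116 × $8,575 = 791.53; Unit 5B 2,257/14,116 × $8,575 = 1,371.05; Unit 4A 354/14,116 × $8,575 = 215.04; Unit 2A 4,668/14,116 × $8,575 = 2,835.65.
At nearest $25: Unit 4B $2,275; Unit G1 $1,100; Unit PH1 $800; Unit 5B $1,375; Unit 4A $225; Unit 2A $2,825. Sum = $8,600.
Difference $8,575 − $8,600 = −$25 applied to largest allocation (Unit 2A): Unit 2A becomes $2,800.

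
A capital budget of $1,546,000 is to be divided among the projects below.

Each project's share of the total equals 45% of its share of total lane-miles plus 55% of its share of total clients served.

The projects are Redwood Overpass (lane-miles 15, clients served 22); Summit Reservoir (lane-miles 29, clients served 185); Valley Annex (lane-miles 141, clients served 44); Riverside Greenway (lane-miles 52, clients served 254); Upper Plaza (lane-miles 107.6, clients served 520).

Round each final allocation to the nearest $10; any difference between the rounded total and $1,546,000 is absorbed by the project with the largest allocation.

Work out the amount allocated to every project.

Totals — lane-miles 344.6, clients served 1,025.
Composite weights (45% lane-miles + 55% clients served): Redwood Overpass 0.0314; Summit Reservoir 0.1371; Valley Annex 0.2077; Riverside Greenway 0.2042; Upper Plaza 0.4195.
Pro-rata amounts: Redwood Overpass 48,533.28; Summit Reservoir 212,015.79; Valley Annex 321,160.29; Riverside Greenway 315,689.34; Upper Plaza 648,601.31.
At nearest $10: Redwood Overpass $48,530; Summit Reservoir $212,020; Valley Annex $321,160; Riverside Greenway $315,690; Upper Plaza $648,600. Sum = $1,546,000.
No rounding difference to absorb.

Redwood Overpass: $48,530 · Summit Reservoir: $212,020 · Valley Annex: $321,160 · Riverside Greenway: $315,690 · Upper Plaza: $648,600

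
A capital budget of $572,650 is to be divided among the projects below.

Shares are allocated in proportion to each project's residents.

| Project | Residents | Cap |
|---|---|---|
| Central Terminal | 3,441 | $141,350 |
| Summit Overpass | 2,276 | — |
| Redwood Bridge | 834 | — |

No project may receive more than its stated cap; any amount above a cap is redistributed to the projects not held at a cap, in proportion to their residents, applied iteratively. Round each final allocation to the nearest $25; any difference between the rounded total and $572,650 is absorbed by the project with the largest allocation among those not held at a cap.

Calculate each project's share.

Central Terminal: $141,350 · Summit Overpass: $315,650 · Redwood Bridge: $115,650

Total residents = 6,551.
Pro-rata shares before constraints: Central Terminal 300,792.04; Summit Overpass 198,954.57; Redwood Bridge 72,903.39.
Capped: Central Terminal ($141,350); remaining pool $431,300 reallocated over remaining residents 3,110.
Redistributed shares: Summit Overpass 315,639.49 → $315,650; Redwood Bridge 115,660.51 → $115,650.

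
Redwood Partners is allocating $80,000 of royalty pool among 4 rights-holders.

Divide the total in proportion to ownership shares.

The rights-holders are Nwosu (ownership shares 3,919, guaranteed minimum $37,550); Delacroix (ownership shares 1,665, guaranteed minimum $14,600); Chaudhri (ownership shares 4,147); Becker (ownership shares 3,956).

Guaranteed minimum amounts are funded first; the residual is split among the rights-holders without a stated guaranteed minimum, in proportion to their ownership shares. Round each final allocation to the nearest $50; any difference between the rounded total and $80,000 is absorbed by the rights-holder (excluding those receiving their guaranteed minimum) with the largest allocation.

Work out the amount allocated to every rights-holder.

Fund the minimums — Nwosu $37,550; Delacroix $14,600. Remaining pool $27,850.
Remaining pool split over remaining ownership shares 8,103: Chaudhri 14,253.23 → $14,250; Becker 13,596.77 → $13,600.

Nwosu: $37,550; Delacroix: $14,600; Chaudhri: $14,250; Becker: $13,600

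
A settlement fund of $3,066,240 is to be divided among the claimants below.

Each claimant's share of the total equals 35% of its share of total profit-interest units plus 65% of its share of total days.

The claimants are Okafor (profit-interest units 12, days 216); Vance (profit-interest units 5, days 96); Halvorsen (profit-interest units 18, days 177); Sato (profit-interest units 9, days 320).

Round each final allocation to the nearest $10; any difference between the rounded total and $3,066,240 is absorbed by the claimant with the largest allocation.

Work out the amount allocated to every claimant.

Okafor: $824,830 · Vance: $358,460 · Halvorsen: $875,090 · Sato: $1,007,860

Profit-interest units total 44; days total 809.
Composite weights (35% profit-interest units + 65% days): Okafor 0.2690; Vance 0.1169; Halvorsen 0.2854; Sato 0.3287.
Pro-rata amounts: Okafor 824,825.11; Vance 358,458.75; Halvorsen 875,087.81; Sato 1,007,868.33.
At nearest $10: Okafor $824,830; Vance $358,460; Halvorsen $875,090; Sato $1,007,870. Sum = $3,066,250.
Difference $3,066,240 − $3,066,250 = −$10 applied to largest allocation (Sato): Sato becomes $1,007,860.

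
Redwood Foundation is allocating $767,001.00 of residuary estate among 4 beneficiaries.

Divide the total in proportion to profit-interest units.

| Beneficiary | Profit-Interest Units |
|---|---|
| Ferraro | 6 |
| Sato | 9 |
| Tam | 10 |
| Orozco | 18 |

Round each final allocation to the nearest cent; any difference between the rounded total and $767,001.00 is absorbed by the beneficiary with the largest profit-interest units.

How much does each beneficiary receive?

Combined profit-interest units = 6 + 9 + 10 + 18 = 43.
Proportional shares: Ferraro 107,023.3953; Sato 160,535.0930; Tam 178,372.3256; Orozco 321,070.1860.
At nearest cent: Ferraro $107,023.40; Sato $160,535.09; Tam $178,372.33; Orozco $321,070.19. Sum = $767,001.01.
Difference $767,001.00 − $767,001.01 = −$0.01 applied to largest profit-interest units (Orozco): Orozco becomes $321,070.18.

Ferraro: $107,023.40; Sato: $160,535.09; Tam: $178,372.33; Orozco: $321,070.18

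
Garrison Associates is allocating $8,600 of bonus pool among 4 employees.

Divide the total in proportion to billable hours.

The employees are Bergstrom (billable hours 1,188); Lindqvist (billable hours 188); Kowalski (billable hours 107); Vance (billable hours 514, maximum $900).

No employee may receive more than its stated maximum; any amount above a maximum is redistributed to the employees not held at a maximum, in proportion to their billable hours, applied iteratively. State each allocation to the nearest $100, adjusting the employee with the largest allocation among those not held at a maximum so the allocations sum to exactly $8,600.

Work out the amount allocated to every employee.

Bergstrom: $6,100 | Lindqvist: $1,000 | Kowalski: $600 | Vance: $900

Total billable hours = 1,997.
Pro-rata shares before constraints: Bergstrom 5,116.07; Lindqvist 809.61; Kowalski 460.79; Vance 2,213.52.
Capped: Vance ($900); balance $7,700 reallocated over remaining billable hours 1,483.
Shares after redistribution: Bergstrom 6,168.31 → $6,200; Lindqvist 976.13 → $1,000; Kowalski 555.56 → $600.
Rounding difference −$100 applied to Bergstrom → $6,100.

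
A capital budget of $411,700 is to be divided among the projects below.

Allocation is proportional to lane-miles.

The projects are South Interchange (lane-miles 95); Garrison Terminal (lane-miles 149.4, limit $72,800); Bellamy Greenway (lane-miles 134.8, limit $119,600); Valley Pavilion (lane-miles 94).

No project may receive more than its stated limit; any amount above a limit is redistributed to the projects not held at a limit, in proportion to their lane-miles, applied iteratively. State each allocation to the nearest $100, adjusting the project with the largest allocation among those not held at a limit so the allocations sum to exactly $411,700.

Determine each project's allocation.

Combined lane-miles = 473.2.
Proportional shares (ignoring caps): South Interchange 82,653.21; Garrison Terminal 129,983.05; Bellamy Greenway 117,280.56; Valley Pavilion 81,783.18.
Held at cap: Garrison Terminal ($72,800); remaining pool $338,900 reallocated over remaining lane-miles 323.8.
Held at cap: Bellamy Greenway ($119,600); remaining pool $219,300 reallocated over remaining lane-miles 189.
Shares after redistribution: South Interchange 110,230.16 → $110,200; Valley Pavilion 109,069.84 → $109,100.

South Interchange: $110,200 · Garrison Terminal: $72,800 · Bellamy Greenway: $119,600 · Valley Pavilion: $109,100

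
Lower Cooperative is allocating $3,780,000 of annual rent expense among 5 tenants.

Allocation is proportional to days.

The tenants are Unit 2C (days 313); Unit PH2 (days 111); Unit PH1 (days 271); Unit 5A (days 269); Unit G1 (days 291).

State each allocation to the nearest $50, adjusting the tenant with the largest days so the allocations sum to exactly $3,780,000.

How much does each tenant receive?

Combined days = 1,255.
Proportional shares: Unit 2C 313/1,255 × $3,780,000 = 942,741.04; Unit PH2 111/1,255 × $3,780,000 = 334,326.69; Unit PH1 271/1,255 × $3,780,000 = 816,239.04; Unit 5A 269/1,255 × $3,780,000 = 810,215.14; Unit G1 291/1,255 × $3,780,000 = 876,478.09.
After rounding ($50): Unit 2C $942,750; Unit PH2 $334,350; Unit PH1 $816,250; Unit 5A $810,200; Unit G1 $876,500. Sum = $3,780,050.
Difference $3,780,000 − $3,780,050 = −$50 applied to largest days (Unit 2C): Unit 2C becomes $942,700.

Unit 2C: $942,700 | Unit PH2: $334,350 | Unit PH1: $816,250 | Unit 5A: $810,200 | Unit G1: $876,500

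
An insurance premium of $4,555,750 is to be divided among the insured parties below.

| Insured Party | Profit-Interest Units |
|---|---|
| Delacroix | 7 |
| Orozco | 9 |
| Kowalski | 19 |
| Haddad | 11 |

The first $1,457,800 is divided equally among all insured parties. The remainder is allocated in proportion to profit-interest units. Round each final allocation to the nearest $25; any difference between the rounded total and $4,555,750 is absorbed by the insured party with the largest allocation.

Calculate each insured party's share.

First tranche $1,457,800 split equally: $364,450 each.
Remainder $3,097,950 by profit-interest units (total 46): Delacroix 471,427.17 → $471,425; Orozco 606,120.65 → $606,125; Kowalski 1,279,588.04 → $1,279,600; Haddad 740,814.13 → $740,825.
Rounding difference −$25 on remainder applied to Kowalski.
Totals: Delacroix $364,450 + $471,425 = $835,875; Orozco $364,450 + $606,125 = $970,575; Kowalski $364,450 + $1,279,575 = $1,644,025; Haddad $364,450 + $740,825 = $1,105,275.

Delacroix: $835,875 · Orozco: $970,575 · Kowalski: $1,644,025 · Haddad: $1,105,275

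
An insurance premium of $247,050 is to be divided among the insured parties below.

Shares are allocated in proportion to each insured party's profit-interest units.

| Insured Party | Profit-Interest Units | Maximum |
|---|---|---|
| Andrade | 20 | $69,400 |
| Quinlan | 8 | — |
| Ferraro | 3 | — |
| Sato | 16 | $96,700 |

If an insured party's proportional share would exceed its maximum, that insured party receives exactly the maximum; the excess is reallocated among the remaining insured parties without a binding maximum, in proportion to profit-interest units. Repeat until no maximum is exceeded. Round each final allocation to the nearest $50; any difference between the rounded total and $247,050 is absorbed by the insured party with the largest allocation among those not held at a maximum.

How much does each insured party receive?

Andrade: $69,400 | Quinlan: $58,850 | Ferraro: $22,100 | Sato: $96,700

Total profit-interest units = 47.
Pro-rata shares before constraints: Andrade 105,127.66; Quinlan 42,051.06; Ferraro 15,769.15; Sato 84,102.13.
Held at cap: Andrade ($69,400); balance $177,650 reallocated over remaining profit-interest units 27.
Held at cap: Sato ($96,700); balance $80,950 reallocated over remaining profit-interest units 11.
Redistributed shares: Quinlan 58,872.73 → $58,850; Ferraro 22,077.27 → $22,100.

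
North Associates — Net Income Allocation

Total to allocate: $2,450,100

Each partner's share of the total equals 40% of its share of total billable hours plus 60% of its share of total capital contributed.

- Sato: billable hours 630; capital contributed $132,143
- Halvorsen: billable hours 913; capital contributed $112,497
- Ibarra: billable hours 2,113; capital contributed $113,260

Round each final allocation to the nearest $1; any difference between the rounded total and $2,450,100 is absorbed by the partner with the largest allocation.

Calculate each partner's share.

Billable hours total 3,656; capital contributed total 357,900.
Blended shares (40% billable hours + 60% capital contributed): Sato 0.2905; Halvorsen 0.2885; Ibarra 0.4211.
Pro-rata amounts: Sato 711,652.09; Halvorsen 706,818.88; Ibarra 1,031,629.03.
At nearest $1: Sato $711,652; Halvorsen $706,819; Ibarra $1,031,629. Sum = $2,450,100.
Rounded total matches; no reconciliation needed.

Sato: $711,652; Halvorsen: $706,819; Ibarra: $1,031,629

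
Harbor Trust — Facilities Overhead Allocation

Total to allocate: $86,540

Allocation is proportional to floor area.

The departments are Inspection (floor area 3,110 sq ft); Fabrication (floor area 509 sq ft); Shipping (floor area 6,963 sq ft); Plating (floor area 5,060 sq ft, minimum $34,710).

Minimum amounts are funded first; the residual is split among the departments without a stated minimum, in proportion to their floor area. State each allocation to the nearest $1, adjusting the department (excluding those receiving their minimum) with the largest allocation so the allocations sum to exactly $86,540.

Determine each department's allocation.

Inspection: $15,233; Fabrication: $2,493; Shipping: $34,104; Plating: $34,710

Fund the minimums — Plating $34,710. Balance $51,830.
Balance split over remaining floor area 10,582: Inspection 15,232.59 → $15,233; Fabrication 2,493.05 → $2,493; Shipping 34,104.36 → $34,104.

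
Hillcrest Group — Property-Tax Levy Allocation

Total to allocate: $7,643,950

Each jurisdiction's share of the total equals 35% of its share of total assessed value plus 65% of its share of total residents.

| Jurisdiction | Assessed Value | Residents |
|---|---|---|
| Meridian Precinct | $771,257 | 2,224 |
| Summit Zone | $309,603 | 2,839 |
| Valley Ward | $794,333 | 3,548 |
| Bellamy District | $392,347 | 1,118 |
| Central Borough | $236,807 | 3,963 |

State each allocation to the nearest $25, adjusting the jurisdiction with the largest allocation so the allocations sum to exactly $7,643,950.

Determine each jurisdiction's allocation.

Meridian Precinct: $1,630,975; Summit Zone: $1,360,975; Valley Ward: $2,136,075; Bellamy District: $824,850; Central Borough: $1,691,075

Totals — assessed value 2,504,347, residents 13,692.
Combined weights (35% assessed value + 65% residents): Meridian Precinct 0.2134; Summit Zone 0.1780; Valley Ward 0.2794; Bellamy District 0.1079; Central Borough 0.2212.
Raw shares: Meridian Precinct 1,630,977.82; Summit Zone 1,360,966.81; Valley Ward 2,136,084.34; Bellamy District 824,843.54; Central Borough 1,691,077.49.
Rounded to nearest $25: Meridian Precinct $1,630,975; Summit Zone $1,360,975; Valley Ward $2,136,075; Bellamy District $824,850; Central Borough $1,691,075. Sum = $7,643,950.
Sum already equals the total — no adjustment.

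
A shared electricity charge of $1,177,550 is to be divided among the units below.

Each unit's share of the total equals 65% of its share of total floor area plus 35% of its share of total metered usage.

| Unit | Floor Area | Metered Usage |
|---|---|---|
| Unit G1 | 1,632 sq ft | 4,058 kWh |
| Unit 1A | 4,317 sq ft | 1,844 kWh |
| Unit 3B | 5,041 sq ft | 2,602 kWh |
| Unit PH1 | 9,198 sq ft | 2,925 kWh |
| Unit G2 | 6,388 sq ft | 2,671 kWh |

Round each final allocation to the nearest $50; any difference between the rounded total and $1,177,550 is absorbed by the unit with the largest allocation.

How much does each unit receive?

Unit G1: $165,600 | Unit 1A: $178,250 | Unit 3B: $221,250 | Unit PH1: $350,400 | Unit G2: $262,050

Floor area total 26,576; metered usage total 14,100.
Blended shares (65% floor area + 35% metered usage): Unit G1 0.1406; Unit 1A 0.1514; Unit 3B 0.1879; Unit PH1 0.2976; Unit G2 0.2225.
Unrounded shares: Unit G1 165,617.94; Unit 1A 178,232.69; Unit 3B 221,240.71; Unit PH1 350,406.52; Unit G2 262,052.13.
After rounding ($50): Unit G1 $165,600; Unit 1A $178,250; Unit 3B $221,250; Unit PH1 $350,400; Unit G2 $262,050. Sum = $1,177,550.
Sum already equals the total — no adjustment.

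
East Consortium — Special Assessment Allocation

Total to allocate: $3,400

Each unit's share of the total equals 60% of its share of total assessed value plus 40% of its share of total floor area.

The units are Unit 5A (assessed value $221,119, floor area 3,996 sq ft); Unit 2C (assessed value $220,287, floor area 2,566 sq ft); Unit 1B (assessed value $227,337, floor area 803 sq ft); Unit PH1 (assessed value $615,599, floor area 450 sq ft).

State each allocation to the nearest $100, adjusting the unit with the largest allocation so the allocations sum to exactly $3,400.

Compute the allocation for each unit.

Assessed value total 1,284,342; floor area total 7,815.
Composite weights (60% assessed value + 40% floor area): Unit 5A 0.3078; Unit 2C 0.2342; Unit 1B 0.1473; Unit PH1 0.3106.
Proportional shares: Unit 5A 1,046.62; Unit 2C 796.44; Unit 1B 500.83; Unit PH1 1,056.10.
At nearest $100: Unit 5A $1,000; Unit 2C $800; Unit 1B $500; Unit PH1 $1,100. Sum = $3,400.
Sum already equals the total — no adjustment.

Unit 5A: $1,000 | Unit 2C: $800 | Unit 1B: $500 | Unit PH1: $1,100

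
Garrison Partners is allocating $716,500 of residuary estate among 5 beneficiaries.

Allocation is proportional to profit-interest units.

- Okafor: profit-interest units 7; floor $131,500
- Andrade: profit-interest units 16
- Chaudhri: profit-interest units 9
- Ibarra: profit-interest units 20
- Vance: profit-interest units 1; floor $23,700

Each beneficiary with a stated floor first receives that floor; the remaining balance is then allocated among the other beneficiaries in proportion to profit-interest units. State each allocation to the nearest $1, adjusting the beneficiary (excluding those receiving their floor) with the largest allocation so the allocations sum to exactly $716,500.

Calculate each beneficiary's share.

Okafor: $131,500 · Andrade: $199,573 · Chaudhri: $112,260 · Ibarra: $249,467 · Vance: $23,700

Minimums first: Okafor $131,500; Vance $23,700. Remaining pool $561,300.
Remaining pool split over remaining profit-interest units 45: Andrade 199,573.33 → $199,573; Chaudhri 112,260.00 → $112,260; Ibarra 249,466.67 → $249,467.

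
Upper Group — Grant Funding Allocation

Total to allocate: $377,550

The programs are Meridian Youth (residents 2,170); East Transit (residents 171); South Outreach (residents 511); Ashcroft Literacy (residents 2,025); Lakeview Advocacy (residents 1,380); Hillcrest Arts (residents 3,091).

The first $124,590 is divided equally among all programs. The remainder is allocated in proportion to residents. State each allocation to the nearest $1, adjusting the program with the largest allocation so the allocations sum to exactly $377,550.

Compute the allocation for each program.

$124,590 shared equally gives $20,765 per program.
Remainder $252,960 by residents (total 9,348): Meridian Youth 58,720.92 → $58,721; East Transit 4,627.32 → $4,627; South Outreach 13,827.83 → $13,828; Ashcroft Literacy 54,797.18 → $54,797; Lakeview Advocacy 37,343.26 → $37,343; Hillcrest Arts 83,643.49 → $83,643.
Rounding difference +$1 on remainder applied to Hillcrest Arts.
Totals: Meridian Youth $20,765 + $58,721 = $79,486; East Transit $20,765 + $4,627 = $25,392; South Outreach $20,765 + $13,828 = $34,593; Ashcroft Literacy $20,765 + $54,797 = $75,562; Lakeview Advocacy $20,765 + $37,343 = $58,108; Hillcrest Arts $20,765 + $83,644 = $104,409.

Meridian Youth: $79,486 · East Transit: $25,392 · South Outreach: $34,593 · Ashcroft Literacy: $75,562 · Lakeview Advocacy: $58,108 · Hillcrest Arts: $104,409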